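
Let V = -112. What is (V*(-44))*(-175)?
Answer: -862400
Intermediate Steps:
(V*(-44))*(-175) = -112*(-44)*(-175) = 4928*(-175) = -862400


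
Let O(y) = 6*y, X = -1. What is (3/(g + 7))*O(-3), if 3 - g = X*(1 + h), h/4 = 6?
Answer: -54/35 ≈ -1.5429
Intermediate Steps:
h = 24 (h = 4*6 = 24)
g = 28 (g = 3 - (-1)*(1 + 24) = 3 - (-1)*25 = 3 - 1*(-25) = 3 + 25 = 28)
(3/(g + 7))*O(-3) = (3/(28 + 7))*(6*(-3)) = (3/35)*(-18) = -54/35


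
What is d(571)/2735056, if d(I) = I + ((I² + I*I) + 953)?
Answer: 326803/1367528 ≈ 0.23897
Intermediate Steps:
d(I) = 953 + I + 2*I² (d(I) = I + ((I² + I²) + 953) = I + (2*I² + 953) = I + (953 + 2*I²) = 953 + I + 2*I²)
d(571)/2735056 = (953 + 571 + 2*571²)/2735056 = (953 + 571 + 2*326041)*(1/2735056) = (953 + 571 + 652082)*(1/2735056) = 653606*(1/2735056) = 326803/1367528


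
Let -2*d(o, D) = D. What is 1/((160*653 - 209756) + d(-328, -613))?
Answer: -2/209939 ≈ -9.5266e-6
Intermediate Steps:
d(o, D) = -D/2
1/((160*653 - 209756) + d(-328, -613)) = 1/((160*653 - 209756) - 1/2*(-613)) = 1/((104480 - 209756) + 613/2) = 1/(-105276 + 613/2) = 1/(-209939/2) = -2/209939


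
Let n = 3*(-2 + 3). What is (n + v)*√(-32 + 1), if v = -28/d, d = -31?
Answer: 121*I*√31/31 ≈ 21.732*I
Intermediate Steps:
n = 3 (n = 3*1 = 3)
v = 28/31 (v = -28/(-31) = -28*(-1/31) = 28/31 ≈ 0.90323)
(n + v)*√(-32 + 1) = (3 + 28/31)*√(-32 + 1) = 121*√(-31)/31 = 121*(I*√31)/31 = 121*I*√31/31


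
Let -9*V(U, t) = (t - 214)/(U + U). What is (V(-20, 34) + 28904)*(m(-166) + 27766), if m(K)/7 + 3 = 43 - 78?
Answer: 794846250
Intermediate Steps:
m(K) = -266 (m(K) = -21 + 7*(43 - 78) = -21 + 7*(-35) = -21 - 245 = -266)
V(U, t) = -(-214 + t)/(18*U) (V(U, t) = -(t - 214)/(9*(U + U)) = -(-214 + t)/(9*(2*U)) = -(-214 + t)*1/(2*U)/9 = -(-214 + t)/(18*U))
(V(-20, 34) + 28904)*(m(-166) + 27766) = ((1/18)*(214 - 1*34)/(-20) + 28904)*(-266 + 27766) = ((1/18)*(-1/20)*(214 - 34) + 28904)*27500 = ((1/18)*(-1/20)*180 + 28904)*27500 = (-1/2 + 28904)*27500 = (57807/2)*27500 = 794846250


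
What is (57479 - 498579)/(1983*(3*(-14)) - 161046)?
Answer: 10025/5553 ≈ 1.8053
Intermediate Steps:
(57479 - 498579)/(1983*(3*(-14)) - 161046) = -441100/(1983*(-42) - 161046) = -441100/(-83286 - 161046) = -441100/(-244332) = -441100*(-1/244332) = 10025/5553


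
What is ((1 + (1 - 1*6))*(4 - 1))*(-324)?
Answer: 3888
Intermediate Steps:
((1 + (1 - 1*6))*(4 - 1))*(-324) = ((1 + (1 - 6))*3)*(-324) = ((1 - 5)*3)*(-324) = -4*3*(-324) = -12*(-324) = 3888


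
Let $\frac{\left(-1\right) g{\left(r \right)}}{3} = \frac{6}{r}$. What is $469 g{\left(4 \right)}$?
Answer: $- \frac{4221}{2} \approx -2110.5$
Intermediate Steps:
$g{\left(r \right)} = - \frac{18}{r}$ ($g{\left(r \right)} = - 3 \frac{6}{r} = - \frac{18}{r}$)
$469 g{\left(4 \right)} = 469 \left(- \frac{18}{4}\right) = 469 \left(\left(-18\right) \frac{1}{4}\right) = 469 \left(- \frac{9}{2}\right) = - \frac{4221}{2}$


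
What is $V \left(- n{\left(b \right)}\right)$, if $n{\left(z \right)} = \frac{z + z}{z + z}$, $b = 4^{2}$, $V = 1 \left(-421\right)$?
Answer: $421$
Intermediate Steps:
$V = -421$
$b = 16$
$n{\left(z \right)} = 1$ ($n{\left(z \right)} = \frac{2 z}{2 z} = 2 z \frac{1}{2 z} = 1$)
$V \left(- n{\left(b \right)}\right) = - 421 \left(\left(-1\right) 1\right) = \left(-421\right) \left(-1\right) = 421$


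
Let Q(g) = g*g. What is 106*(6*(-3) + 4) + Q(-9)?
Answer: -1403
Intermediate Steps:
Q(g) = g²
106*(6*(-3) + 4) + Q(-9) = 106*(6*(-3) + 4) + (-9)² = 106*(-18 + 4) + 81 = 106*(-14) + 81 = -1484 + 81 = -1403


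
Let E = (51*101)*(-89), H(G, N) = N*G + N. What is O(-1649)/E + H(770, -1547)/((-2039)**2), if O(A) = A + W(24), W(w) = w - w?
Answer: -31761259142/112115868807 ≈ -0.28329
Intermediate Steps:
W(w) = 0
H(G, N) = N + G*N (H(G, N) = G*N + N = N + G*N)
E = -458439 (E = 5151*(-89) = -458439)
O(A) = A (O(A) = A + 0 = A)
O(-1649)/E + H(770, -1547)/((-2039)**2) = -1649/(-458439) + (-1547*(1 + 770))/((-2039)**2) = -1649*(-1/458439) - 1547*771/4157521 = 97/26967 - 1192737*1/4157521 = 97/26967 - 1192737/4157521 = -31761259142/112115868807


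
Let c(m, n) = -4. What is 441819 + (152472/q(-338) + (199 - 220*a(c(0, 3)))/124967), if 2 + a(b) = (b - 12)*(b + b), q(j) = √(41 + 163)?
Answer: 55212767452/124967 + 25412*√51/17 ≈ 4.5249e+5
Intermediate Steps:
q(j) = 2*√51 (q(j) = √204 = 2*√51)
a(b) = -2 + 2*b*(-12 + b) (a(b) = -2 + (b - 12)*(b + b) = -2 + (-12 + b)*(2*b) = -2 + 2*b*(-12 + b))
441819 + (152472/q(-338) + (199 - 220*a(c(0, 3)))/124967) = 441819 + (152472/((2*√51)) + (199 - 220*(-2 - 24*(-4) + 2*(-4)²))/124967) = 441819 + (152472*(√51/102) + (199 - 220*(-2 + 96 + 2*16))*(1/124967)) = 441819 + (25412*√51/17 + (199 - 220*(-2 + 96 + 32))*(1/124967)) = 441819 + (25412*√51/17 + (199 - 220*126)*(1/124967)) = 441819 + (25412*√51/17 + (199 - 27720)*(1/124967)) = 441819 + (25412*√51/17 - 27521*1/124967) = 441819 + (25412*√51/17 - 27521/124967) = 441819 + (-27521/124967 + 25412*√51/17) = 55212767452/124967 + 25412*√51/17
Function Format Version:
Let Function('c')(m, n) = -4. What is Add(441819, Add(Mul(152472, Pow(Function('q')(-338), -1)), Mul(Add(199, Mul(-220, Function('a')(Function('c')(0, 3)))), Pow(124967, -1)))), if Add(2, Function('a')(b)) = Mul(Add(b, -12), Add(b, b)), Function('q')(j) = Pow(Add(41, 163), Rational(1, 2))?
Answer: Add(Rational(55212767452, 124967), Mul(Rational(25412, 17), Pow(51, Rational(1, 2)))) ≈ 4.5249e+5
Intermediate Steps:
Function('q')(j) = Mul(2, Pow(51, Rational(1, 2))) (Function('q')(j) = Pow(204, Rational(1, 2)) = Mul(2, Pow(51, Rational(1, 2))))
Function('a')(b) = Add(-2, Mul(2, b, Add(-12, b))) (Function('a')(b) = Add(-2, Mul(Add(b, -12), Add(b, b))) = Add(-2, Mul(Add(-12, b), Mul(2, b))) = Add(-2, Mul(2, b, Add(-12, b))))
Add(441819, Add(Mul(152472, Pow(Function('q')(-338), -1)), Mul(Add(199, Mul(-220, Function('a')(Function('c')(0, 3)))), Pow(124967, -1)))) = Add(441819, Add(Mul(152472, Pow(Mul(2, Pow(51, Rational(1, 2))), -1)), Mul(Add(199, Mul(-220, Add(-2, Mul(-24, -4), Mul(2, Pow(-4, 2))))), Pow(124967, -1)))) = Add(441819, Add(Mul(152472, Mul(Rational(1, 102), Pow(51, Rational(1, 2)))), Mul(Add(199, Mul(-220, Add(-2, 96, Mul(2, 16)))), Rational(1, 124967)))) = Add(441819, Add(Mul(Rational(25412, 17), Pow(51, Rational(1, 2))), Mul(Add(199, Mul(-220, Add(-2, 96, 32))), Rational(1, 124967)))) = Add(441819, Add(Mul(Rational(25412, 17), Pow(51, Rational(1, 2))), Mul(Add(199, Mul(-220, 126)), Rational(1, 124967)))) = Add(441819, Add(Mul(Rational(25412, 17), Pow(51, Rational(1, 2))), Mul(Add(199, -27720), Rational(1, 124967)))) = Add(441819, Add(Mul(Rational(25412, 17), Pow(51, Rational(1, 2))), Mul(-27521, Rational(1, 124967)))) = Add(441819, Add(Mul(Rational(25412, 17), Pow(51, Rational(1, 2))), Rational(-27521, 124967))) = Add(441819, Add(Rational(-27521, 124967), Mul(Rational(25412, 17), Pow(51, Rational(1, 2))))) = Add(Rational(55212767452, 124967), Mul(Rational(25412, 17), Pow(51, Rational(1, 2))))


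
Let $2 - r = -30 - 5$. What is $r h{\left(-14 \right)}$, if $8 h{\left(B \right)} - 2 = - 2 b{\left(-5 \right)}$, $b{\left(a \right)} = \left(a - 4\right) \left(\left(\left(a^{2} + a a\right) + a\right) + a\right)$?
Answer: $\frac{13357}{4} \approx 3339.3$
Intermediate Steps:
$b{\left(a \right)} = \left(-4 + a\right) \left(2 a + 2 a^{2}\right)$ ($b{\left(a \right)} = \left(-4 + a\right) \left(\left(\left(a^{2} + a^{2}\right) + a\right) + a\right) = \left(-4 + a\right) \left(\left(2 a^{2} + a\right) + a\right) = \left(-4 + a\right) \left(\left(a + 2 a^{2}\right) + a\right) = \left(-4 + a\right) \left(2 a + 2 a^{2}\right)$)
$r = 37$ ($r = 2 - \left(-30 - 5\right) = 2 - -35 = 2 + 35 = 37$)
$h{\left(B \right)} = \frac{361}{4}$ ($h{\left(B \right)} = \frac{1}{4} + \frac{\left(-2\right) 2 \left(-5\right) \left(-4 + \left(-5\right)^{2} - -15\right)}{8} = \frac{1}{4} + \frac{\left(-2\right) 2 \left(-5\right) \left(-4 + 25 + 15\right)}{8} = \frac{1}{4} + \frac{\left(-2\right) 2 \left(-5\right) 36}{8} = \frac{1}{4} + \frac{\left(-2\right) \left(-360\right)}{8} = \frac{1}{4} + \frac{1}{8} \cdot 720 = \frac{1}{4} + 90 = \frac{361}{4}$)
$r h{\left(-14 \right)} = 37 \cdot \frac{361}{4} = \frac{13357}{4}$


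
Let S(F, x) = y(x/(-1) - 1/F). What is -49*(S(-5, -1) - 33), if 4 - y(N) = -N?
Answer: 6811/5 ≈ 1362.2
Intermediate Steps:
y(N) = 4 + N (y(N) = 4 - (-1)*N = 4 + N)
S(F, x) = 4 - x - 1/F (S(F, x) = 4 + (x/(-1) - 1/F) = 4 + (x*(-1) - 1/F) = 4 + (-x - 1/F) = 4 - x - 1/F)
-49*(S(-5, -1) - 33) = -49*((4 - 1*(-1) - 1/(-5)) - 33) = -49*((4 + 1 - 1*(-⅕)) - 33) = -49*((4 + 1 + ⅕) - 33) = -49*(26/5 - 33) = -49*(-139/5) = 6811/5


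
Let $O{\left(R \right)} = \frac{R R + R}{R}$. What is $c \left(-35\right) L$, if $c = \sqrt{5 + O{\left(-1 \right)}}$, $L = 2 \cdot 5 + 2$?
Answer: $- 420 \sqrt{5} \approx -939.15$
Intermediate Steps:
$O{\left(R \right)} = \frac{R + R^{2}}{R}$ ($O{\left(R \right)} = \frac{R^{2} + R}{R} = \frac{R + R^{2}}{R}$)
$L = 12$ ($L = 10 + 2 = 12$)
$c = \sqrt{5}$ ($c = \sqrt{5 + \left(1 - 1\right)} = \sqrt{5 + 0} = \sqrt{5} \approx 2.2361$)
$c \left(-35\right) L = \sqrt{5} \left(-35\right) 12 = - 35 \sqrt{5} \cdot 12 = - 420 \sqrt{5}$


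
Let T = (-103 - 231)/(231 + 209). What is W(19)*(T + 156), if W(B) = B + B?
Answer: 648907/110 ≈ 5899.2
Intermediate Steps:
W(B) = 2*B
T = -167/220 (T = -334/440 = -334*1/440 = -167/220 ≈ -0.75909)
W(19)*(T + 156) = (2*19)*(-167/220 + 156) = 38*(34153/220) = 648907/110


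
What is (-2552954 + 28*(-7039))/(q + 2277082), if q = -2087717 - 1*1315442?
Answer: 916682/375359 ≈ 2.4421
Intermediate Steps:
q = -3403159 (q = -2087717 - 1315442 = -3403159)
(-2552954 + 28*(-7039))/(q + 2277082) = (-2552954 + 28*(-7039))/(-3403159 + 2277082) = (-2552954 - 197092)/(-1126077) = -2750046*(-1/1126077) = 916682/375359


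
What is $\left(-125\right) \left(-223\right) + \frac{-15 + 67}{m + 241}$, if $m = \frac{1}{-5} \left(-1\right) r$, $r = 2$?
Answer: $\frac{33645385}{1207} \approx 27875.0$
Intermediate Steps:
$m = \frac{2}{5}$ ($m = \frac{1}{-5} \left(-1\right) 2 = \left(- \frac{1}{5}\right) \left(-1\right) 2 = \frac{1}{5} \cdot 2 = \frac{2}{5} \approx 0.4$)
$\left(-125\right) \left(-223\right) + \frac{-15 + 67}{m + 241} = \left(-125\right) \left(-223\right) + \frac{-15 + 67}{\frac{2}{5} + 241} = 27875 + \frac{52}{\frac{1207}{5}} = 27875 + 52 \cdot \frac{5}{1207} = 27875 + \frac{260}{1207} = \frac{33645385}{1207}$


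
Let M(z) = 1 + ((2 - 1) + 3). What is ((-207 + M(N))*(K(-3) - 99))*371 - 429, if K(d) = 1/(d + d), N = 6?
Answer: 22293958/3 ≈ 7.4313e+6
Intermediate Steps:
K(d) = 1/(2*d)
M(z) = 5 (M(z) = 1 + (1 + 3) = 1 + 4 = 5)
((-207 + M(N))*(K(-3) - 99))*371 - 429 = ((-207 + 5)*((½)/(-3) - 99))*371 - 429 = -202*((½)*(-⅓) - 99)*371 - 429 = -202*(-⅙ - 99)*371 - 429 = -202*(-595/6)*371 - 429 = (60095/3)*371 - 429 = 22295245/3 - 429 = 22293958/3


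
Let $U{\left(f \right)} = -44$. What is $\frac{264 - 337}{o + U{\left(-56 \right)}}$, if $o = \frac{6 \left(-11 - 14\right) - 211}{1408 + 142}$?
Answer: $\frac{113150}{68561} \approx 1.6504$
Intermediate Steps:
$o = - \frac{361}{1550}$ ($o = \frac{6 \left(-25\right) - 211}{1550} = \left(-150 - 211\right) \frac{1}{1550} = \left(-361\right) \frac{1}{1550} = - \frac{361}{1550} \approx -0.2329$)
$\frac{264 - 337}{o + U{\left(-56 \right)}} = \frac{264 - 337}{- \frac{361}{1550} - 44} = - \frac{73}{- \frac{68561}{1550}} = \left(-73\right) \left(- \frac{1550}{68561}\right) = \frac{113150}{68561}$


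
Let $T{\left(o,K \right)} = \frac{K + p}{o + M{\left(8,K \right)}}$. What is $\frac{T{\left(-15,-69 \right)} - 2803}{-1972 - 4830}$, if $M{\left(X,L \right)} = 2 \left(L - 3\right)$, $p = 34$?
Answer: $\frac{222821}{540759} \approx 0.41205$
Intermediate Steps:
$M{\left(X,L \right)} = -6 + 2 L$ ($M{\left(X,L \right)} = 2 \left(-3 + L\right) = -6 + 2 L$)
$T{\left(o,K \right)} = \frac{34 + K}{-6 + o + 2 K}$ ($T{\left(o,K \right)} = \frac{K + 34}{o + \left(-6 + 2 K\right)} = \frac{34 + K}{-6 + o + 2 K}$)
$\frac{T{\left(-15,-69 \right)} - 2803}{-1972 - 4830} = \frac{\frac{34 - 69}{-6 - 15 + 2 \left(-69\right)} - 2803}{-1972 - 4830} = \frac{\frac{1}{-6 - 15 - 138} \left(-35\right) - 2803}{-6802} = \left(\frac{1}{-159} \left(-35\right) - 2803\right) \left(- \frac{1}{6802}\right) = \left(\left(- \frac{1}{159}\right) \left(-35\right) - 2803\right) \left(- \frac{1}{6802}\right) = \left(\frac{35}{159} - 2803\right) \left(- \frac{1}{6802}\right) = \left(- \frac{445642}{159}\right) \left(- \frac{1}{6802}\right) = \frac{222821}{540759}$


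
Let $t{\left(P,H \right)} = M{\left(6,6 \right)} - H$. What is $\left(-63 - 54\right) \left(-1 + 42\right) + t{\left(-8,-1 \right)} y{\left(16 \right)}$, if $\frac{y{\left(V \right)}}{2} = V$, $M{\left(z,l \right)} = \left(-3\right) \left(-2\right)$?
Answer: $-4573$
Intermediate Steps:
$M{\left(z,l \right)} = 6$
$t{\left(P,H \right)} = 6 - H$
$y{\left(V \right)} = 2 V$
$\left(-63 - 54\right) \left(-1 + 42\right) + t{\left(-8,-1 \right)} y{\left(16 \right)} = \left(-63 - 54\right) \left(-1 + 42\right) + \left(6 - -1\right) 2 \cdot 16 = \left(-117\right) 41 + \left(6 + 1\right) 32 = -4797 + 7 \cdot 32 = -4797 + 224 = -4573$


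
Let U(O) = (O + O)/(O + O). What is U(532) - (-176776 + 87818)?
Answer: 88959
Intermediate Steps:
U(O) = 1 (U(O) = (2*O)/((2*O)) = (2*O)*(1/(2*O)) = 1)
U(532) - (-176776 + 87818) = 1 - (-176776 + 87818) = 1 - 1*(-88958) = 1 + 88958 = 88959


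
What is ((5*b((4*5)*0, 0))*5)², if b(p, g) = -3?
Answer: 5625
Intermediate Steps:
((5*b((4*5)*0, 0))*5)² = ((5*(-3))*5)² = (-15*5)² = (-75)² = 5625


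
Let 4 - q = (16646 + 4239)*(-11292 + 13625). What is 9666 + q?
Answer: -48715035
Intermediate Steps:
q = -48724701 (q = 4 - (16646 + 4239)*(-11292 + 13625) = 4 - 20885*2333 = 4 - 1*48724705 = 4 - 48724705 = -48724701)
9666 + q = 9666 - 48724701 = -48715035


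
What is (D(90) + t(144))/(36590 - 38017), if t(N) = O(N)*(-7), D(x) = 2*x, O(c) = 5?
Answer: -145/1427 ≈ -0.10161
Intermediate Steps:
t(N) = -35 (t(N) = 5*(-7) = -35)
(D(90) + t(144))/(36590 - 38017) = (2*90 - 35)/(36590 - 38017) = (180 - 35)/(-1427) = 145*(-1/1427) = -145/1427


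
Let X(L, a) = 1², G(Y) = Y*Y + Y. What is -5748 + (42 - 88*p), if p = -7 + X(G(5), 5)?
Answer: -5178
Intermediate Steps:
G(Y) = Y + Y² (G(Y) = Y² + Y = Y + Y²)
X(L, a) = 1
p = -6 (p = -7 + 1 = -6)
-5748 + (42 - 88*p) = -5748 + (42 - 88*(-6)) = -5748 + (42 + 528) = -5748 + 570 = -5178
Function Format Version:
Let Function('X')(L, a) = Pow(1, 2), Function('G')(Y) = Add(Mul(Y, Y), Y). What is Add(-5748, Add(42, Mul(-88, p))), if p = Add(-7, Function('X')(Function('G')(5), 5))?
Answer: -5178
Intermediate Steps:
Function('G')(Y) = Add(Y, Pow(Y, 2)) (Function('G')(Y) = Add(Pow(Y, 2), Y) = Add(Y, Pow(Y, 2)))
Function('X')(L, a) = 1
p = -6 (p = Add(-7, 1) = -6)
Add(-5748, Add(42, Mul(-88, p))) = Add(-5748, Add(42, Mul(-88, -6))) = Add(-5748, Add(42, 528)) = Add(-5748, 570) = -5178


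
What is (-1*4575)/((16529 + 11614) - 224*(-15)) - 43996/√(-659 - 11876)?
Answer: -1525/10501 + 43996*I*√12535/12535 ≈ -0.14522 + 392.96*I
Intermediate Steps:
(-1*4575)/((16529 + 11614) - 224*(-15)) - 43996/√(-659 - 11876) = -4575/(28143 + 3360) - 43996*(-I*√12535/12535) = -4575/31503 - 43996*(-I*√12535/12535) = -4575*1/31503 - (-43996)*I*√12535/12535 = -1525/10501 + 43996*I*√12535/12535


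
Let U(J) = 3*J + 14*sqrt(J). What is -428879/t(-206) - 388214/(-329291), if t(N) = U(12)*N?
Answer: -367732075/5268656 + 272923*sqrt(3)/4944 ≈ 25.818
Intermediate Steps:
t(N) = N*(36 + 28*sqrt(3)) (t(N) = (3*12 + 14*sqrt(12))*N = (36 + 14*(2*sqrt(3)))*N = (36 + 28*sqrt(3))*N = N*(36 + 28*sqrt(3)))
-428879/t(-206) - 388214/(-329291) = -428879*(-1/(824*(9 + 7*sqrt(3)))) - 388214/(-329291) = -428879/(-7416 - 5768*sqrt(3)) - 388214*(-1/329291) = -428879/(-7416 - 5768*sqrt(3)) + 388214/329291 = 388214/329291 - 428879/(-7416 - 5768*sqrt(3))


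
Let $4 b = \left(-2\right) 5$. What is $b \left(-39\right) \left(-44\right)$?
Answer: $-4290$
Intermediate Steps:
$b = - \frac{5}{2}$ ($b = \frac{\left(-2\right) 5}{4} = \frac{1}{4} \left(-10\right) = - \frac{5}{2} \approx -2.5$)
$b \left(-39\right) \left(-44\right) = \left(- \frac{5}{2}\right) \left(-39\right) \left(-44\right) = \frac{195}{2} \left(-44\right) = -4290$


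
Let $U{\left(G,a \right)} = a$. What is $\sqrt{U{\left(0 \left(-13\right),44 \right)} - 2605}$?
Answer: $i \sqrt{2561} \approx 50.606 i$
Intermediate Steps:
$\sqrt{U{\left(0 \left(-13\right),44 \right)} - 2605} = \sqrt{44 - 2605} = \sqrt{-2561} = i \sqrt{2561}$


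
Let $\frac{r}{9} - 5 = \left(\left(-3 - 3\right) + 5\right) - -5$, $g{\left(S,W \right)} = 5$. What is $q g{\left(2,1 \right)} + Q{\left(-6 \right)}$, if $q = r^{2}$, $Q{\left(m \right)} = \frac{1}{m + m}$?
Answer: $\frac{393659}{12} \approx 32805.0$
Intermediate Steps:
$Q{\left(m \right)} = \frac{1}{2 m}$
$r = 81$ ($r = 45 + 9 \left(\left(\left(-3 - 3\right) + 5\right) - -5\right) = 45 + 9 \left(\left(-6 + 5\right) + 5\right) = 45 + 9 \left(-1 + 5\right) = 45 + 9 \cdot 4 = 45 + 36 = 81$)
$q = 6561$ ($q = 81^{2} = 6561$)
$q g{\left(2,1 \right)} + Q{\left(-6 \right)} = 6561 \cdot 5 + \frac{1}{2 \left(-6\right)} = 32805 + \frac{1}{2} \left(- \frac{1}{6}\right) = 32805 - \frac{1}{12} = \frac{393659}{12}$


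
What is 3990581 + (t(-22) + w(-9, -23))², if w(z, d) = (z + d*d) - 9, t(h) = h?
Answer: 4229702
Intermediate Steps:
w(z, d) = -9 + z + d² (w(z, d) = (z + d²) - 9 = -9 + z + d²)
3990581 + (t(-22) + w(-9, -23))² = 3990581 + (-22 + (-9 - 9 + (-23)²))² = 3990581 + (-22 + (-9 - 9 + 529))² = 3990581 + (-22 + 511)² = 3990581 + 489² = 3990581 + 239121 = 4229702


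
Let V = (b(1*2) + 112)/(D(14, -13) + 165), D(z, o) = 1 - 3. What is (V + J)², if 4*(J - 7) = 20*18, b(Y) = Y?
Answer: 253605625/26569 ≈ 9545.2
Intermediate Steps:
D(z, o) = -2
V = 114/163 (V = (1*2 + 112)/(-2 + 165) = (2 + 112)/163 = 114*(1/163) = 114/163 ≈ 0.69939)
J = 97 (J = 7 + (20*18)/4 = 7 + (¼)*360 = 7 + 90 = 97)
(V + J)² = (114/163 + 97)² = (15925/163)² = 253605625/26569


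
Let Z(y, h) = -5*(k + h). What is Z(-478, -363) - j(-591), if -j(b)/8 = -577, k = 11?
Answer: -2856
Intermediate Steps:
j(b) = 4616 (j(b) = -8*(-577) = 4616)
Z(y, h) = -55 - 5*h (Z(y, h) = -5*(11 + h) = -55 - 5*h)
Z(-478, -363) - j(-591) = (-55 - 5*(-363)) - 1*4616 = (-55 + 1815) - 4616 = 1760 - 4616 = -2856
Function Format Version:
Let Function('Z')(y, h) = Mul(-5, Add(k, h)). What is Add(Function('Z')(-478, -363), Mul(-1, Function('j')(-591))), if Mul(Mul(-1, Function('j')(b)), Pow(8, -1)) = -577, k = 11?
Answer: -2856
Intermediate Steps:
Function('j')(b) = 4616 (Function('j')(b) = Mul(-8, -577) = 4616)
Function('Z')(y, h) = Add(-55, Mul(-5, h)) (Function('Z')(y, h) = Mul(-5, Add(11, h)) = Add(-55, Mul(-5, h)))
Add(Function('Z')(-478, -363), Mul(-1, Function('j')(-591))) = Add(Add(-55, Mul(-5, -363)), Mul(-1, 4616)) = Add(Add(-55, 1815), -4616) = Add(1760, -4616) = -2856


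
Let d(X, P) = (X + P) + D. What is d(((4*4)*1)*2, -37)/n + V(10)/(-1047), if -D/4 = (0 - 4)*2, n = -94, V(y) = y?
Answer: -29209/98418 ≈ -0.29679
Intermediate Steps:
D = 32 (D = -4*(0 - 4)*2 = -(-16)*2 = -4*(-8) = 32)
d(X, P) = 32 + P + X (d(X, P) = (X + P) + 32 = (P + X) + 32 = 32 + P + X)
d(((4*4)*1)*2, -37)/n + V(10)/(-1047) = (32 - 37 + ((4*4)*1)*2)/(-94) + 10/(-1047) = (32 - 37 + (16*1)*2)*(-1/94) + 10*(-1/1047) = (32 - 37 + 16*2)*(-1/94) - 10/1047 = (32 - 37 + 32)*(-1/94) - 10/1047 = 27*(-1/94) - 10/1047 = -27/94 - 10/1047 = -29209/98418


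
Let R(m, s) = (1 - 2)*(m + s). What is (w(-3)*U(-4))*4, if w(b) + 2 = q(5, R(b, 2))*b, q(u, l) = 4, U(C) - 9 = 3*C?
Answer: 168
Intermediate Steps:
U(C) = 9 + 3*C
R(m, s) = -m - s (R(m, s) = -(m + s) = -m - s)
w(b) = -2 + 4*b
(w(-3)*U(-4))*4 = ((-2 + 4*(-3))*(9 + 3*(-4)))*4 = ((-2 - 12)*(9 - 12))*4 = -14*(-3)*4 = 42*4 = 168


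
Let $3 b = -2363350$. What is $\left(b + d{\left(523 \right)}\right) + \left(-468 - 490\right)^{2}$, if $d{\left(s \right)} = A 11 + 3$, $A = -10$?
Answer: $\frac{389621}{3} \approx 1.2987 \cdot 10^{5}$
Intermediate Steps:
$b = - \frac{2363350}{3}$ ($b = \frac{1}{3} \left(-2363350\right) = - \frac{2363350}{3} \approx -7.8778 \cdot 10^{5}$)
$d{\left(s \right)} = -107$ ($d{\left(s \right)} = \left(-10\right) 11 + 3 = -110 + 3 = -107$)
$\left(b + d{\left(523 \right)}\right) + \left(-468 - 490\right)^{2} = \left(- \frac{2363350}{3} - 107\right) + \left(-468 - 490\right)^{2} = - \frac{2363671}{3} + \left(-958\right)^{2} = - \frac{2363671}{3} + 917764 = \frac{389621}{3}$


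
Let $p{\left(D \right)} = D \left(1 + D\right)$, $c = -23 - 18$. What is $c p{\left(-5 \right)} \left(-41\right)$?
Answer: $33620$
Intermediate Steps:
$c = -41$ ($c = -23 - 18 = -41$)
$c p{\left(-5 \right)} \left(-41\right) = - 41 \left(- 5 \left(1 - 5\right)\right) \left(-41\right) = - 41 \left(\left(-5\right) \left(-4\right)\right) \left(-41\right) = \left(-41\right) 20 \left(-41\right) = \left(-820\right) \left(-41\right) = 33620$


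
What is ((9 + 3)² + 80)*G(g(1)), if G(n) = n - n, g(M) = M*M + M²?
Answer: 0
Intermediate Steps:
g(M) = 2*M² (g(M) = M² + M² = 2*M²)
G(n) = 0
((9 + 3)² + 80)*G(g(1)) = ((9 + 3)² + 80)*0 = (12² + 80)*0 = (144 + 80)*0 = 224*0 = 0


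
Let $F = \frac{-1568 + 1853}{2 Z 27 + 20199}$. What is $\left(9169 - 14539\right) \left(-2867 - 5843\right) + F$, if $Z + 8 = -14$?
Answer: $\frac{296398599995}{6337} \approx 4.6773 \cdot 10^{7}$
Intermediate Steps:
$Z = -22$ ($Z = -8 - 14 = -22$)
$F = \frac{95}{6337}$ ($F = \frac{-1568 + 1853}{2 \left(-22\right) 27 + 20199} = \frac{285}{\left(-44\right) 27 + 20199} = \frac{285}{-1188 + 20199} = \frac{285}{19011} = 285 \cdot \frac{1}{19011} = \frac{95}{6337} \approx 0.014991$)
$\left(9169 - 14539\right) \left(-2867 - 5843\right) + F = \left(9169 - 14539\right) \left(-2867 - 5843\right) + \frac{95}{6337} = \left(-5370\right) \left(-8710\right) + \frac{95}{6337} = 46772700 + \frac{95}{6337} = \frac{296398599995}{6337}$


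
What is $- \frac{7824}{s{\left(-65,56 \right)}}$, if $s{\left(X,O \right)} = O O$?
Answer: $- \frac{489}{196} \approx -2.4949$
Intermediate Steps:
$s{\left(X,O \right)} = O^{2}$
$- \frac{7824}{s{\left(-65,56 \right)}} = - \frac{7824}{56^{2}} = - \frac{7824}{3136} = \left(-7824\right) \frac{1}{3136} = - \frac{489}{196}$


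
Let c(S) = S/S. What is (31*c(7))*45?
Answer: 1395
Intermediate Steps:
c(S) = 1
(31*c(7))*45 = (31*1)*45 = 31*45 = 1395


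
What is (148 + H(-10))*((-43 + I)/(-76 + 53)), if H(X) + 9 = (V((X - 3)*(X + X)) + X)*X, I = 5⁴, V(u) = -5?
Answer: -168198/23 ≈ -7313.0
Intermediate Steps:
I = 625
H(X) = -9 + X*(-5 + X) (H(X) = -9 + (-5 + X)*X = -9 + X*(-5 + X))
(148 + H(-10))*((-43 + I)/(-76 + 53)) = (148 + (-9 + (-10)² - 5*(-10)))*((-43 + 625)/(-76 + 53)) = (148 + (-9 + 100 + 50))*(582/(-23)) = (148 + 141)*(582*(-1/23)) = 289*(-582/23) = -168198/23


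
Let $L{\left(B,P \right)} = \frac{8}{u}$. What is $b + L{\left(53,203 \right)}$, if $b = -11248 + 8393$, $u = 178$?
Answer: $- \frac{254091}{89} \approx -2855.0$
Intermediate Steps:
$L{\left(B,P \right)} = \frac{4}{89}$ ($L{\left(B,P \right)} = \frac{8}{178} = 8 \cdot \frac{1}{178} = \frac{4}{89}$)
$b = -2855$
$b + L{\left(53,203 \right)} = -2855 + \frac{4}{89} = - \frac{254091}{89}$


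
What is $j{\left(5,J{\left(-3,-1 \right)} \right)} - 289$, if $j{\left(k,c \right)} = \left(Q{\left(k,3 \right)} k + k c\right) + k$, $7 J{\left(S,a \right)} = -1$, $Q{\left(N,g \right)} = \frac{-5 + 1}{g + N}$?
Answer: $- \frac{4021}{14} \approx -287.21$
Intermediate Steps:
$Q{\left(N,g \right)} = - \frac{4}{N + g}$
$J{\left(S,a \right)} = - \frac{1}{7}$ ($J{\left(S,a \right)} = \frac{1}{7} \left(-1\right) = - \frac{1}{7}$)
$j{\left(k,c \right)} = k + c k - \frac{4 k}{3 + k}$ ($j{\left(k,c \right)} = \left(- \frac{4}{k + 3} k + k c\right) + k = \left(- \frac{4}{3 + k} k + c k\right) + k = \left(- \frac{4 k}{3 + k} + c k\right) + k = \left(c k - \frac{4 k}{3 + k}\right) + k = k + c k - \frac{4 k}{3 + k}$)
$j{\left(5,J{\left(-3,-1 \right)} \right)} - 289 = \frac{5 \left(-4 + \left(1 - \frac{1}{7}\right) \left(3 + 5\right)\right)}{3 + 5} - 289 = \frac{5 \left(-4 + \frac{6}{7} \cdot 8\right)}{8} - 289 = 5 \cdot \frac{1}{8} \left(-4 + \frac{48}{7}\right) - 289 = 5 \cdot \frac{1}{8} \cdot \frac{20}{7} - 289 = \frac{25}{14} - 289 = - \frac{4021}{14}$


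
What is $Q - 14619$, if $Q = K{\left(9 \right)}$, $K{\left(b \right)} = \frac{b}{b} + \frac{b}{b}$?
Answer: $-14617$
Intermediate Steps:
$K{\left(b \right)} = 2$ ($K{\left(b \right)} = 1 + 1 = 2$)
$Q = 2$
$Q - 14619 = 2 - 14619 = -14617$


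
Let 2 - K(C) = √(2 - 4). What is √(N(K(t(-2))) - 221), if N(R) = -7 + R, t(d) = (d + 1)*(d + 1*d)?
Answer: √(-226 - I*√2) ≈ 0.04704 - 15.033*I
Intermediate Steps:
t(d) = 2*d*(1 + d) (t(d) = (1 + d)*(d + d) = (1 + d)*(2*d) = 2*d*(1 + d))
K(C) = 2 - I*√2 (K(C) = 2 - √(2 - 4) = 2 - √(-2) = 2 - I*√2)
√(N(K(t(-2))) - 221) = √((-7 + (2 - I*√2)) - 221) = √((-5 - I*√2) - 221) = √(-226 - I*√2)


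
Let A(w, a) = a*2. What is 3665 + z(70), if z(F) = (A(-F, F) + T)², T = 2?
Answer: 23829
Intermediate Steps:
A(w, a) = 2*a
z(F) = (2 + 2*F)² (z(F) = (2*F + 2)² = (2 + 2*F)²)
3665 + z(70) = 3665 + 4*(1 + 70)² = 3665 + 4*71² = 3665 + 4*5041 = 3665 + 20164 = 23829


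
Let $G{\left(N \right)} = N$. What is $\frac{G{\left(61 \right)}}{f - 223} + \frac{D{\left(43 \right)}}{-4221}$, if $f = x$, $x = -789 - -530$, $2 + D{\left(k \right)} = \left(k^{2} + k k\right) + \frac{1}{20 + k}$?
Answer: $- \frac{128454521}{128174886} \approx -1.0022$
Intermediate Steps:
$D{\left(k \right)} = -2 + \frac{1}{20 + k} + 2 k^{2}$ ($D{\left(k \right)} = -2 + \left(\left(k^{2} + k k\right) + \frac{1}{20 + k}\right) = -2 + \left(\left(k^{2} + k^{2}\right) + \frac{1}{20 + k}\right) = -2 + \left(2 k^{2} + \frac{1}{20 + k}\right) = -2 + \left(\frac{1}{20 + k} + 2 k^{2}\right) = -2 + \frac{1}{20 + k} + 2 k^{2}$)
$x = -259$ ($x = -789 + 530 = -259$)
$f = -259$
$\frac{G{\left(61 \right)}}{f - 223} + \frac{D{\left(43 \right)}}{-4221} = \frac{61}{-259 - 223} + \frac{\frac{1}{20 + 43} \left(-39 - 86 + 2 \cdot 43^{3} + 40 \cdot 43^{2}\right)}{-4221} = \frac{61}{-482} + \frac{-39 - 86 + 2 \cdot 79507 + 40 \cdot 1849}{63} \left(- \frac{1}{4221}\right) = 61 \left(- \frac{1}{482}\right) + \frac{-39 - 86 + 159014 + 73960}{63} \left(- \frac{1}{4221}\right) = - \frac{61}{482} + \frac{1}{63} \cdot 232849 \left(- \frac{1}{4221}\right) = - \frac{61}{482} + \frac{232849}{63} \left(- \frac{1}{4221}\right) = - \frac{61}{482} - \frac{232849}{265923} = - \frac{128454521}{128174886}$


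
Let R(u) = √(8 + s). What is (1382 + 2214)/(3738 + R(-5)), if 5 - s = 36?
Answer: 13441848/13972667 - 3596*I*√23/13972667 ≈ 0.96201 - 0.0012343*I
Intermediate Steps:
s = -31 (s = 5 - 1*36 = 5 - 36 = -31)
R(u) = I*√23 (R(u) = √(8 - 31) = √(-23) = I*√23)
(1382 + 2214)/(3738 + R(-5)) = (1382 + 2214)/(3738 + I*√23) = 3596/(3738 + I*√23)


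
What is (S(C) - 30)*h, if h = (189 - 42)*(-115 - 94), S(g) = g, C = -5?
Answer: 1075305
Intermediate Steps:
h = -30723 (h = 147*(-209) = -30723)
(S(C) - 30)*h = (-5 - 30)*(-30723) = -35*(-30723) = 1075305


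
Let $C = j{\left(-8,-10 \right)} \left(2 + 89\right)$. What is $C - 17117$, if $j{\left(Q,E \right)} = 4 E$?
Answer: $-20757$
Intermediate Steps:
$C = -3640$ ($C = 4 \left(-10\right) \left(2 + 89\right) = \left(-40\right) 91 = -3640$)
$C - 17117 = -3640 - 17117 = -20757$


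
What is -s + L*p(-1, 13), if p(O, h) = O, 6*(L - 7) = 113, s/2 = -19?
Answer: 73/6 ≈ 12.167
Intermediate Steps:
s = -38 (s = 2*(-19) = -38)
L = 155/6 (L = 7 + (⅙)*113 = 7 + 113/6 = 155/6 ≈ 25.833)
-s + L*p(-1, 13) = -1*(-38) + (155/6)*(-1) = 38 - 155/6 = 73/6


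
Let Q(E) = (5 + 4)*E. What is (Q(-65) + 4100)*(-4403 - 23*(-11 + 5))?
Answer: -14991475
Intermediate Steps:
Q(E) = 9*E
(Q(-65) + 4100)*(-4403 - 23*(-11 + 5)) = (9*(-65) + 4100)*(-4403 - 23*(-11 + 5)) = (-585 + 4100)*(-4403 - 23*(-6)) = 3515*(-4403 + 138) = 3515*(-4265) = -14991475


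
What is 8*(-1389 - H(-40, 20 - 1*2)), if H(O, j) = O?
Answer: -10792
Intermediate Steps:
8*(-1389 - H(-40, 20 - 1*2)) = 8*(-1389 - 1*(-40)) = 8*(-1389 + 40) = 8*(-1349) = -10792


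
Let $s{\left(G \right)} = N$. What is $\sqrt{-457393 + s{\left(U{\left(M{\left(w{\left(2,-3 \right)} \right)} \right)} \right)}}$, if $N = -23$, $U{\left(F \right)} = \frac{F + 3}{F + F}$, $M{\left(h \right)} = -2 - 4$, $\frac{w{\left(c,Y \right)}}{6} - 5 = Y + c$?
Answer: $6 i \sqrt{12706} \approx 676.33 i$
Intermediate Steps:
$w{\left(c,Y \right)} = 30 + 6 Y + 6 c$ ($w{\left(c,Y \right)} = 30 + 6 \left(Y + c\right) = 30 + \left(6 Y + 6 c\right) = 30 + 6 Y + 6 c$)
$M{\left(h \right)} = -6$ ($M{\left(h \right)} = -2 - 4 = -6$)
$U{\left(F \right)} = \frac{3 + F}{2 F}$
$s{\left(G \right)} = -23$
$\sqrt{-457393 + s{\left(U{\left(M{\left(w{\left(2,-3 \right)} \right)} \right)} \right)}} = \sqrt{-457393 - 23} = \sqrt{-457416} = 6 i \sqrt{12706}$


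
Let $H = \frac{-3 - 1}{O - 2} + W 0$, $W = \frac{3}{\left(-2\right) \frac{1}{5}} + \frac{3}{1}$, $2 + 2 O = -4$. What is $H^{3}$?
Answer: $\frac{64}{125} \approx 0.512$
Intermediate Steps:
$O = -3$ ($O = -1 + \frac{1}{2} \left(-4\right) = -1 - 2 = -3$)
$W = - \frac{9}{2}$ ($W = \frac{3}{\left(-2\right) \frac{1}{5}} + 3 \cdot 1 = \frac{3}{- \frac{2}{5}} + 3 = 3 \left(- \frac{5}{2}\right) + 3 = - \frac{15}{2} + 3 = - \frac{9}{2} \approx -4.5$)
$H = \frac{4}{5}$ ($H = \frac{-3 - 1}{-3 - 2} - 0 = - \frac{4}{-5} + 0 = \left(-4\right) \left(- \frac{1}{5}\right) + 0 = \frac{4}{5} + 0 = \frac{4}{5} \approx 0.8$)
$H^{3} = \left(\frac{4}{5}\right)^{3} = \frac{64}{125}$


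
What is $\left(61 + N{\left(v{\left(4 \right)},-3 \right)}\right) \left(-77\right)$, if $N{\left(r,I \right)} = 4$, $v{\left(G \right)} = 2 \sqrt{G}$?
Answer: $-5005$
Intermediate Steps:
$\left(61 + N{\left(v{\left(4 \right)},-3 \right)}\right) \left(-77\right) = \left(61 + 4\right) \left(-77\right) = 65 \left(-77\right) = -5005$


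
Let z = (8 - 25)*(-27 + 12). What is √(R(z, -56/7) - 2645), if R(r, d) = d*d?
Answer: I*√2581 ≈ 50.804*I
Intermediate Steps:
z = 255 (z = -17*(-15) = 255)
R(r, d) = d²
√(R(z, -56/7) - 2645) = √((-56/7)² - 2645) = √((-56*⅐)² - 2645) = √((-8)² - 2645) = √(64 - 2645) = √(-2581) = I*√2581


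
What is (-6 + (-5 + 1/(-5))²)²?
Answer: 276676/625 ≈ 442.68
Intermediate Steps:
(-6 + (-5 + 1/(-5))²)² = (-6 + (-5 - ⅕)²)² = (-6 + (-26/5)²)² = (-6 + 676/25)² = (526/25)² = 276676/625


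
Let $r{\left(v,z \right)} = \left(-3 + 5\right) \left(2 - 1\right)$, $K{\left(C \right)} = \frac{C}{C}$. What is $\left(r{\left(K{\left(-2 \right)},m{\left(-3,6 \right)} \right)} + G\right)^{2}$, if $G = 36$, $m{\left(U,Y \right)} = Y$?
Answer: $1444$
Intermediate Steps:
$K{\left(C \right)} = 1$
$r{\left(v,z \right)} = 2$ ($r{\left(v,z \right)} = 2 \cdot 1 = 2$)
$\left(r{\left(K{\left(-2 \right)},m{\left(-3,6 \right)} \right)} + G\right)^{2} = \left(2 + 36\right)^{2} = 38^{2} = 1444$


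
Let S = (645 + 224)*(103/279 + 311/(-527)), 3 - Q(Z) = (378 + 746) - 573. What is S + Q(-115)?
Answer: -3509876/4743 ≈ -740.01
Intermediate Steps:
Q(Z) = -548 (Q(Z) = 3 - ((378 + 746) - 573) = 3 - (1124 - 573) = 3 - 1*551 = 3 - 551 = -548)
S = -910712/4743 (S = 869*(103*(1/279) + 311*(-1/527)) = 869*(103/279 - 311/527) = 869*(-1048/4743) = -910712/4743 ≈ -192.01)
S + Q(-115) = -910712/4743 - 548 = -3509876/4743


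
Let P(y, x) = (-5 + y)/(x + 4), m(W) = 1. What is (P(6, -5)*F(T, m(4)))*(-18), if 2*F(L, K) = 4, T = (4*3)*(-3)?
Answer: 36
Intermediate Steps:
T = -36 (T = 12*(-3) = -36)
F(L, K) = 2 (F(L, K) = (½)*4 = 2)
P(y, x) = (-5 + y)/(4 + x)
(P(6, -5)*F(T, m(4)))*(-18) = (((-5 + 6)/(4 - 5))*2)*(-18) = ((1/(-1))*2)*(-18) = (-1*1*2)*(-18) = -1*2*(-18) = -2*(-18) = 36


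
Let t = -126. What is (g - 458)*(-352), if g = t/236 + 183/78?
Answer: 123163392/767 ≈ 1.6058e+5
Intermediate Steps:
g = 1390/767 (g = -126/236 + 183/78 = -126*1/236 + 183*(1/78) = -63/118 + 61/26 = 1390/767 ≈ 1.8123)
(g - 458)*(-352) = (1390/767 - 458)*(-352) = -349896/767*(-352) = 123163392/767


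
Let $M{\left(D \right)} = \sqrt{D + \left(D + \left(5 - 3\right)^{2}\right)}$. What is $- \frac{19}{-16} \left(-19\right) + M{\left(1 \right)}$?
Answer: $- \frac{361}{16} + \sqrt{6} \approx -20.113$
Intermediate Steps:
$M{\left(D \right)} = \sqrt{4 + 2 D}$ ($M{\left(D \right)} = \sqrt{D + \left(D + 2^{2}\right)} = \sqrt{D + \left(D + 4\right)} = \sqrt{D + \left(4 + D\right)} = \sqrt{4 + 2 D}$)
$- \frac{19}{-16} \left(-19\right) + M{\left(1 \right)} = - \frac{19}{-16} \left(-19\right) + \sqrt{4 + 2 \cdot 1} = \left(-19\right) \left(- \frac{1}{16}\right) \left(-19\right) + \sqrt{4 + 2} = \frac{19}{16} \left(-19\right) + \sqrt{6} = - \frac{361}{16} + \sqrt{6}$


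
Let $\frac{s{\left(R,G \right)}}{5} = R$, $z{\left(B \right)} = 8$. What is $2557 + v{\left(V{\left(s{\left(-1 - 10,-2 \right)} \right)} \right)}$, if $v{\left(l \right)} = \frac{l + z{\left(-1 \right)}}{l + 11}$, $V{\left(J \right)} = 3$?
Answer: $\frac{35809}{14} \approx 2557.8$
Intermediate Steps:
$s{\left(R,G \right)} = 5 R$
$v{\left(l \right)} = \frac{8 + l}{11 + l}$ ($v{\left(l \right)} = \frac{l + 8}{l + 11} = \frac{8 + l}{11 + l}$)
$2557 + v{\left(V{\left(s{\left(-1 - 10,-2 \right)} \right)} \right)} = 2557 + \frac{8 + 3}{11 + 3} = 2557 + \frac{1}{14} \cdot 11 = 2557 + \frac{11}{14} = \frac{35809}{14}$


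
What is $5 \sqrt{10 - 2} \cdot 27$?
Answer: $270 \sqrt{2} \approx 381.84$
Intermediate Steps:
$5 \sqrt{10 - 2} \cdot 27 = 5 \sqrt{8} \cdot 27 = 5 \cdot 2 \sqrt{2} \cdot 27 = 10 \sqrt{2} \cdot 27 = 270 \sqrt{2}$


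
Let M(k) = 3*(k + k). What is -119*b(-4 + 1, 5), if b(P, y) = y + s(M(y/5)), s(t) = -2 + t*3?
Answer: -2499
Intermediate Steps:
M(k) = 6*k (M(k) = 3*(2*k) = 6*k)
s(t) = -2 + 3*t
b(P, y) = -2 + 23*y/5 (b(P, y) = y + (-2 + 3*(6*(y/5))) = y + (-2 + 3*(6*y/5)) = y + (-2 + 18*y/5) = -2 + 23*y/5)
-119*b(-4 + 1, 5) = -119*(-2 + (23/5)*5) = -119*(-2 + 23) = -119*21 = -2499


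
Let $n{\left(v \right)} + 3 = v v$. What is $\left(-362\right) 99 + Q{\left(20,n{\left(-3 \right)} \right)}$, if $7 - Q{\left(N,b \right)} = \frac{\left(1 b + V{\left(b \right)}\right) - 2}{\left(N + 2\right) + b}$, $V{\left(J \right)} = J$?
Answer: $- \frac{501639}{14} \approx -35831.0$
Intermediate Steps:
$n{\left(v \right)} = -3 + v^{2}$ ($n{\left(v \right)} = -3 + v v = -3 + v^{2}$)
$Q{\left(N,b \right)} = 7 - \frac{-2 + 2 b}{2 + N + b}$ ($Q{\left(N,b \right)} = 7 - \frac{\left(1 b + b\right) - 2}{\left(N + 2\right) + b} = 7 - \frac{\left(b + b\right) - 2}{\left(2 + N\right) + b} = 7 - \frac{2 b - 2}{2 + N + b} = 7 - \frac{-2 + 2 b}{2 + N + b}$)
$\left(-362\right) 99 + Q{\left(20,n{\left(-3 \right)} \right)} = \left(-362\right) 99 + \frac{16 + 5 \left(-3 + \left(-3\right)^{2}\right) + 7 \cdot 20}{2 + 20 - \left(3 - \left(-3\right)^{2}\right)} = -35838 + \frac{16 + 5 \left(-3 + 9\right) + 140}{2 + 20 + \left(-3 + 9\right)} = -35838 + \frac{16 + 5 \cdot 6 + 140}{2 + 20 + 6} = -35838 + \frac{16 + 30 + 140}{28} = -35838 + \frac{1}{28} \cdot 186 = -35838 + \frac{93}{14} = - \frac{501639}{14}$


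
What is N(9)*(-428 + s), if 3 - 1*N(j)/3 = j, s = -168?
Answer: 10728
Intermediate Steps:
N(j) = 9 - 3*j
N(9)*(-428 + s) = (9 - 3*9)*(-428 - 168) = (9 - 27)*(-596) = -18*(-596) = 10728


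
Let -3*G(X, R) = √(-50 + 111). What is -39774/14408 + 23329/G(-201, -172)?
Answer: -19887/7204 - 69987*√61/61 ≈ -8963.7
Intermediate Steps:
G(X, R) = -√61/3 (G(X, R) = -√(-50 + 111)/3 = -√61/3)
-39774/14408 + 23329/G(-201, -172) = -39774/14408 + 23329/((-√61/3)) = -39774*1/14408 + 23329*(-3*√61/61) = -19887/7204 - 69987*√61/61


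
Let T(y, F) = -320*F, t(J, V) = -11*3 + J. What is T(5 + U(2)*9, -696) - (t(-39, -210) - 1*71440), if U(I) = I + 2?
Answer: 294232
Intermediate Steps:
U(I) = 2 + I
t(J, V) = -33 + J
T(5 + U(2)*9, -696) - (t(-39, -210) - 1*71440) = -320*(-696) - ((-33 - 39) - 1*71440) = 222720 - (-72 - 71440) = 222720 - 1*(-71512) = 222720 + 71512 = 294232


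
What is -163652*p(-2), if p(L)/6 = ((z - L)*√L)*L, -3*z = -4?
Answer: 6546080*I*√2 ≈ 9.2576e+6*I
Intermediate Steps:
z = 4/3 (z = -⅓*(-4) = 4/3 ≈ 1.3333)
p(L) = 6*L^(3/2)*(4/3 - L) (p(L) = 6*(((4/3 - L)*√L)*L) = 6*((√L*(4/3 - L))*L) = 6*(L^(3/2)*(4/3 - L)) = 6*L^(3/2)*(4/3 - L))
-163652*p(-2) = -163652*(-2)^(3/2)*(8 - 6*(-2)) = -163652*(-2*I*√2)*(8 + 12) = -163652*(-2*I*√2)*20 = -(-6546080)*I*√2 = 6546080*I*√2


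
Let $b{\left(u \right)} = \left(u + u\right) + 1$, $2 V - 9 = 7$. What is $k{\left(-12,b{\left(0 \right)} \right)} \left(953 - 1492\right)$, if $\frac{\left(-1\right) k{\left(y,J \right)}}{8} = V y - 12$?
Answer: $-465696$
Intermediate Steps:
$V = 8$ ($V = \frac{9}{2} + \frac{1}{2} \cdot 7 = \frac{9}{2} + \frac{7}{2} = 8$)
$b{\left(u \right)} = 1 + 2 u$ ($b{\left(u \right)} = 2 u + 1 = 1 + 2 u$)
$k{\left(y,J \right)} = 96 - 64 y$ ($k{\left(y,J \right)} = - 8 \left(8 y - 12\right) = - 8 \left(-12 + 8 y\right) = 96 - 64 y$)
$k{\left(-12,b{\left(0 \right)} \right)} \left(953 - 1492\right) = \left(96 - -768\right) \left(953 - 1492\right) = \left(96 + 768\right) \left(953 - 1492\right) = 864 \left(-539\right) = -465696$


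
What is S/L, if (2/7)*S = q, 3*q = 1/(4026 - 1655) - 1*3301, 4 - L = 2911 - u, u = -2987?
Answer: 1304445/1996382 ≈ 0.65340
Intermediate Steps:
L = -5894 (L = 4 - (2911 - 1*(-2987)) = 4 - (2911 + 2987) = 4 - 1*5898 = 4 - 5898 = -5894)
q = -2608890/2371 (q = (1/(4026 - 1655) - 1*3301)/3 = (1/2371 - 3301)/3 = (⅓)*(-7826670/2371) = -2608890/2371 ≈ -1100.3)
S = -9131115/2371 (S = (7/2)*(-2608890/2371) = -9131115/2371 ≈ -3851.2)
S/L = -9131115/2371/(-5894) = -9131115/2371*(-1/5894) = 1304445/1996382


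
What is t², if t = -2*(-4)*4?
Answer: 1024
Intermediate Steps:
t = 32 (t = 8*4 = 32)
t² = 32² = 1024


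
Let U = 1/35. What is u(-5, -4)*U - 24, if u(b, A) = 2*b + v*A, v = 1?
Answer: -122/5 ≈ -24.400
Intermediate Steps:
u(b, A) = A + 2*b (u(b, A) = 2*b + 1*A = 2*b + A = A + 2*b)
U = 1/35 ≈ 0.028571
u(-5, -4)*U - 24 = (-4 + 2*(-5))*(1/35) - 24 = (-4 - 10)*(1/35) - 24 = -14*1/35 - 24 = -⅖ - 24 = -122/5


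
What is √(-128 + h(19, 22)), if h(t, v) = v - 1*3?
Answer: I*√109 ≈ 10.44*I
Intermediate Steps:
h(t, v) = -3 + v (h(t, v) = v - 3 = -3 + v)
√(-128 + h(19, 22)) = √(-128 + (-3 + 22)) = √(-128 + 19) = √(-109) = I*√109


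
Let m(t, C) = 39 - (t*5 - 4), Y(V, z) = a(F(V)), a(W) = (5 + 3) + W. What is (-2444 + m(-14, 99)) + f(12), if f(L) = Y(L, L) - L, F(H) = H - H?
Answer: -2335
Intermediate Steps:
F(H) = 0
a(W) = 8 + W
Y(V, z) = 8 (Y(V, z) = 8 + 0 = 8)
m(t, C) = 43 - 5*t (m(t, C) = 39 - (5*t - 4) = 39 - (-4 + 5*t) = 39 + (4 - 5*t) = 43 - 5*t)
f(L) = 8 - L
(-2444 + m(-14, 99)) + f(12) = (-2444 + (43 - 5*(-14))) + (8 - 1*12) = (-2444 + (43 + 70)) + (8 - 12) = (-2444 + 113) - 4 = -2331 - 4 = -2335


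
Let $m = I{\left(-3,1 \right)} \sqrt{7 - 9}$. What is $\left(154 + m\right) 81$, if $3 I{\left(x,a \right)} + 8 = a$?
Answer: $12474 - 189 i \sqrt{2} \approx 12474.0 - 267.29 i$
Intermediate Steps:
$I{\left(x,a \right)} = - \frac{8}{3} + \frac{a}{3}$
$m = - \frac{7 i \sqrt{2}}{3}$ ($m = \left(- \frac{8}{3} + \frac{1}{3} \cdot 1\right) \sqrt{7 - 9} = \left(- \frac{8}{3} + \frac{1}{3}\right) \sqrt{-2} = - \frac{7 i \sqrt{2}}{3} \approx - 3.2998 i$)
$\left(154 + m\right) 81 = \left(154 - \frac{7 i \sqrt{2}}{3}\right) 81 = 12474 - 189 i \sqrt{2}$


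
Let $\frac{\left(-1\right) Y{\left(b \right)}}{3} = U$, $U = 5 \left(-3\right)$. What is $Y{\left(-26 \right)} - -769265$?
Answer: $769310$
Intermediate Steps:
$U = -15$
$Y{\left(b \right)} = 45$ ($Y{\left(b \right)} = \left(-3\right) \left(-15\right) = 45$)
$Y{\left(-26 \right)} - -769265 = 45 - -769265 = 45 + 769265 = 769310$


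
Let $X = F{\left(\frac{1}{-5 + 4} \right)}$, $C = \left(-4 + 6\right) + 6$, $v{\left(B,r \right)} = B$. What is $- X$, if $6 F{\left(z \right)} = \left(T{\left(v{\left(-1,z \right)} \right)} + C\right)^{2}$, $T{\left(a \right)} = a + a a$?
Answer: $- \frac{32}{3} \approx -10.667$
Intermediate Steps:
$T{\left(a \right)} = a + a^{2}$
$C = 8$ ($C = 2 + 6 = 8$)
$F{\left(z \right)} = \frac{32}{3}$ ($F{\left(z \right)} = \frac{\left(- (1 - 1) + 8\right)^{2}}{6} = \frac{\left(\left(-1\right) 0 + 8\right)^{2}}{6} = \frac{\left(0 + 8\right)^{2}}{6} = \frac{8^{2}}{6} = \frac{1}{6} \cdot 64 = \frac{32}{3}$)
$X = \frac{32}{3} \approx 10.667$
$- X = \left(-1\right) \frac{32}{3} = - \frac{32}{3}$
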